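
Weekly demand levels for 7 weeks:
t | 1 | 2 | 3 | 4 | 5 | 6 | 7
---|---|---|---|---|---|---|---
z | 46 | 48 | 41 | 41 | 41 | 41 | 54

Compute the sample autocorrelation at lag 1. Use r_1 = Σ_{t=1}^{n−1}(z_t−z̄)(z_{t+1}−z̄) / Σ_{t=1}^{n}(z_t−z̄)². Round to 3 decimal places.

Mean z̄ = (46 + 48 + 41 + 41 + 41 + 41 + 54)/7 = 44.5714
Deviations from mean: 1.4286, 3.4286, -3.5714, -3.5714, -3.5714, -3.5714, 9.4286
Σ(z_t−z̄)(z_{t+1}−z̄) = (4.8980) + (-12.2449) + (12.7551) + (12.7551) + (12.7551) + (-33.6735) = -2.7551
Denominator Σ(z_t−z̄)² = 153.7143
r_1 = -2.7551 / 153.7143 = -0.018

-0.018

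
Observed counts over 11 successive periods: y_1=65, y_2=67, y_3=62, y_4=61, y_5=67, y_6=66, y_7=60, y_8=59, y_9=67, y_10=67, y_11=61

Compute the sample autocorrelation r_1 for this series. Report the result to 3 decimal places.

-0.029

Mean ȳ = (65 + 67 + 62 + 61 + 67 + 66 + 60 + 59 + 67 + 67 + 61)/11 = 63.8182
Numerator Σ_{t=1}^{10}(y_t−ȳ)(y_{t+1}−ȳ) = -3.0331
Denominator Σ(y_t−ȳ)² = 103.6364
r_1 = -3.0331 / 103.6364 = -0.029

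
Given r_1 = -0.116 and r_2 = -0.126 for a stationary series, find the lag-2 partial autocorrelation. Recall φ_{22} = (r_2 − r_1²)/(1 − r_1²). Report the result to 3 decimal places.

-0.141

φ_{22} = (r_2 − r_1²) / (1 − r_1²)
r_1² = (-0.116)² = 0.013456
Numerator = -0.126 − 0.0135 = -0.1395; denominator = 1 − 0.0135 = 0.9865
φ_{22} = -0.1395 / 0.9865 = -0.141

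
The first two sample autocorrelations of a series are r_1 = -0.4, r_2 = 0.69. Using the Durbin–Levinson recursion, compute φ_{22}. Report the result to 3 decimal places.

0.631

φ_{22} = (r_2 − r_1²) / (1 − r_1²)
r_1² = (-0.4)² = 0.16
Numerator = 0.69 − 0.1600 = 0.5300; denominator = 1 − 0.1600 = 0.8400
φ_{22} = 0.5300 / 0.8400 = 0.631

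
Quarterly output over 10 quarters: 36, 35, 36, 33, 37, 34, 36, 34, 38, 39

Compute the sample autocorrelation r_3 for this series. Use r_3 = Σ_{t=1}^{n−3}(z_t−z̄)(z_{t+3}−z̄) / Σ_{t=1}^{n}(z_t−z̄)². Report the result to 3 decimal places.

Mean z̄ = (36 + 35 + 36 + 33 + 37 + 34 + 36 + 34 + 38 + 39)/10 = 35.8000
Numerator Σ_{t=1}^{7}(z_t−z̄)(z_{t+3}−z̄) = -7.9200
Denominator Σ(z_t−z̄)² = 31.6000
r_3 = -7.9200 / 31.6000 = -0.251

-0.251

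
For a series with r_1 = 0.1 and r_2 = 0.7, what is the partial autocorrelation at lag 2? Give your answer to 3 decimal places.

0.697

φ_{22} = (r_2 − r_1²) / (1 − r_1²)
r_1² = (0.1)² = 0.01
Numerator = 0.7 − 0.0100 = 0.6900; denominator = 1 − 0.0100 = 0.9900
φ_{22} = 0.6900 / 0.9900 = 0.697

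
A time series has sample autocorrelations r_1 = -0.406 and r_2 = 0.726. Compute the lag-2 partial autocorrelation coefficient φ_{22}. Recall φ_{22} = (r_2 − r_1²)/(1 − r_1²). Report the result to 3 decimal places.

0.672

φ_{22} = (r_2 − r_1²) / (1 − r_1²)
r_1² = (-0.406)² = 0.164836
Numerator = 0.726 − 0.1648 = 0.5612; denominator = 1 − 0.1648 = 0.8352
φ_{22} = 0.5612 / 0.8352 = 0.672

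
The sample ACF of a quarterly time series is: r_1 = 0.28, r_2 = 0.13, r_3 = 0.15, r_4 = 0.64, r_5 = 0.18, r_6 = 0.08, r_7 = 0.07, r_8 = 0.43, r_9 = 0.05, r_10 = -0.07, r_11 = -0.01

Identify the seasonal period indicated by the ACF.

The largest autocorrelation is r_4 = 0.64, with a weaker echo at lag 8 (0.43); the remaining lags stay at or below 0.28. The elevated value at lag 1 (0.28), dropping to 0.13 at lag 2, reflects decaying short-term dependence rather than seasonality.
The dominant spike at lag 4 indicates a seasonal period of 4.

4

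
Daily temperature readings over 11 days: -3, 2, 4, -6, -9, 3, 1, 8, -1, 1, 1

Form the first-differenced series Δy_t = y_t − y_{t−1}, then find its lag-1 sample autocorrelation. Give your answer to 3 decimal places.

-0.322

First differences Δy: 5, 2, -10, -3, 12, -2, 7, -9, 2, 0
Mean of differences = 0.4000
Numerator Σ(Δy_t−Δȳ)(Δy_{t+1}−Δȳ) = -134.7600
Denominator Σ(Δy_t−Δȳ)² = 418.4000
r_1(Δy) = -134.7600 / 418.4000 = -0.322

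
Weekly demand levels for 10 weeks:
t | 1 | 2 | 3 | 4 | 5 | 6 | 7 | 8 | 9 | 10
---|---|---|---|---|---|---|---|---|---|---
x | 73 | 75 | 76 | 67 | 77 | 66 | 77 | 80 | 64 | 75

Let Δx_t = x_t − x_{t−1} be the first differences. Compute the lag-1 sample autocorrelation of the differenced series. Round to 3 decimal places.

-0.635

First differences Δx: 2, 1, -9, 10, -11, 11, 3, -16, 11
Mean of differences = 0.2222
Numerator Σ(Δx_t−Δx̄)(Δx_{t+1}−Δx̄) = -516.6049
Denominator Σ(Δx_t−Δx̄)² = 813.5556
r_1(Δx) = -516.6049 / 813.5556 = -0.635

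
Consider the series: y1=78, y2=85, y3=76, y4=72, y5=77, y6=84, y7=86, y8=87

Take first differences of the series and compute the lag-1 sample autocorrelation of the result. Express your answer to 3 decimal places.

First differences Δy: 7, -9, -4, 5, 7, 2, 1
Mean of differences = 1.2857
Numerator Σ(Δy_t−Δȳ)(Δy_{t+1}−Δȳ) = 1.0612
Denominator Σ(Δy_t−Δȳ)² = 213.4286
r_1(Δy) = 1.0612 / 213.4286 = 0.005

0.005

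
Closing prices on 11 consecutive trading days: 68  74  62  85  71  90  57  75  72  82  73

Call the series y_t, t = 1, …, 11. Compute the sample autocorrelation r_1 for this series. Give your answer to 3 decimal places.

Mean ȳ = (68 + 74 + 62 + 85 + 71 + 90 + 57 + 75 + 72 + 82 + 73)/11 = 73.5455
Numerator Σ_{t=1}^{10}(y_t−ȳ)(y_{t+1}−ȳ) = -527.2975
Denominator Σ(y_t−ȳ)² = 922.7273
r_1 = -527.2975 / 922.7273 = -0.571

-0.571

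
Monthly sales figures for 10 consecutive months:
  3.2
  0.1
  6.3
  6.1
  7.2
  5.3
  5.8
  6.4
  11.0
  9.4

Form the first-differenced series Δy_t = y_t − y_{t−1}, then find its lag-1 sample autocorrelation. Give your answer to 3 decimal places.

First differences Δy: -3.1, 6.2, -0.2, 1.1, -1.9, 0.5, 0.6, 4.6, -1.6
Mean of differences = 0.6889
Numerator Σ(Δy_t−Δȳ)(Δy_{t+1}−Δȳ) = -36.0035
Denominator Σ(Δy_t−Δȳ)² = 72.9689
r_1(Δy) = -36.0035 / 72.9689 = -0.493

-0.493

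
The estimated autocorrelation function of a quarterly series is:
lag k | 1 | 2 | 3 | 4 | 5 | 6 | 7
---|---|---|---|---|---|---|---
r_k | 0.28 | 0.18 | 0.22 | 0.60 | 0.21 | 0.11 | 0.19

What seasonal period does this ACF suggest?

4

The largest autocorrelation is r_4 = 0.60; the remaining lags stay at or below 0.28. The elevated value at lag 1 (0.28), dropping to 0.18 at lag 2, reflects decaying short-term dependence rather than seasonality.
The dominant spike at lag 4 indicates a seasonal period of 4.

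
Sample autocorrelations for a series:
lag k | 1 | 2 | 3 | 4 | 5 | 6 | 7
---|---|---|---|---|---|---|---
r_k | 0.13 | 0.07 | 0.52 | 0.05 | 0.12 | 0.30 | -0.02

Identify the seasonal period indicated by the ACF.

The largest autocorrelation is r_3 = 0.52, with a weaker echo at lag 6 (0.30); the remaining lags stay at or below 0.13.
The dominant spike at lag 3 indicates a seasonal period of 3.

3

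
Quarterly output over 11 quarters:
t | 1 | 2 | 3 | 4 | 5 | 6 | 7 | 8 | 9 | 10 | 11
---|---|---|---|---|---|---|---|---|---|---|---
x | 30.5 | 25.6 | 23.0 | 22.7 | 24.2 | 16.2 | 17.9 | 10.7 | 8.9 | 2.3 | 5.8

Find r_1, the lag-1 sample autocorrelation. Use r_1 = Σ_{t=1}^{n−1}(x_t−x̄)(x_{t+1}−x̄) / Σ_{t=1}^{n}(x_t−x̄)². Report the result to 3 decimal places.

Mean x̄ = (30.5 + 25.6 + 23.0 + 22.7 + 24.2 + 16.2 + 17.9 + 10.7 + 8.9 + 2.3 + 5.8)/11 = 17.0727
Numerator Σ_{t=1}^{10}(x_t−x̄)(x_{t+1}−x̄) = 565.6338
Denominator Σ(x_t−x̄)² = 824.7618
r_1 = 565.6338 / 824.7618 = 0.686

0.686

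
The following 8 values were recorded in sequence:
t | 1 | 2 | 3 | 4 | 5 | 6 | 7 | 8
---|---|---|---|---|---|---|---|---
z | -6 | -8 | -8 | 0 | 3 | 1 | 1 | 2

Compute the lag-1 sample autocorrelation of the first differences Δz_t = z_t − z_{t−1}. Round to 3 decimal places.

0.088

First differences Δz: -2, 0, 8, 3, -2, 0, 1
Mean of differences = 1.1429
Numerator Σ(Δz_t−Δz̄)(Δz_{t+1}−Δz̄) = 6.4082
Denominator Σ(Δz_t−Δz̄)² = 72.8571
r_1(Δz) = 6.4082 / 72.8571 = 0.088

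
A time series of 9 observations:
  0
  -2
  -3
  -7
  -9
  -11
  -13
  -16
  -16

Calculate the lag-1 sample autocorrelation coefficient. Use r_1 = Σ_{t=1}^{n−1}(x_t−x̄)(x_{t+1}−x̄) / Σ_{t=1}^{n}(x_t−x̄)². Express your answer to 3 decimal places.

Mean x̄ = (0 − 2 − 3 − 7 − 9 − 11 − 13 − 16 − 16)/9 = -8.5556
Numerator Σ_{t=1}^{8}(x_t−x̄)(x_{t+1}−x̄) = 200.9136
Denominator Σ(x_t−x̄)² = 286.2222
r_1 = 200.9136 / 286.2222 = 0.702

0.702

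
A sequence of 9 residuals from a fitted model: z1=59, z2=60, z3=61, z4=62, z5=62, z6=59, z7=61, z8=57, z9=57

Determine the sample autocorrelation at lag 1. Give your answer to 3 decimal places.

Mean z̄ = (59 + 60 + 61 + 62 + 62 + 59 + 61 + 57 + 57)/9 = 59.7778
Numerator Σ_{t=1}^{8}(z_t−z̄)(z_{t+1}−z̄) = 9.3951
Denominator Σ(z_t−z̄)² = 29.5556
r_1 = 9.3951 / 29.5556 = 0.318

0.318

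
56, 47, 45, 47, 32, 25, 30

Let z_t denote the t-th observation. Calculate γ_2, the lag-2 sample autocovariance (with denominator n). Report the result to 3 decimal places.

Mean z̄ = (56 + 47 + 45 + 47 + 32 + 25 + 30)/7 = 40.2857
Σ_{t=1}^{5}(z_t−z̄)(z_{t+2}−z̄) = 62.6939
γ_2 = 62.6939 / 7 = 8.956

8.956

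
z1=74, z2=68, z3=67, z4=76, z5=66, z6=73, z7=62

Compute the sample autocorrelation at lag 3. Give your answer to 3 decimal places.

-0.149

Mean z̄ = (74 + 68 + 67 + 76 + 66 + 73 + 62)/7 = 69.4286
Deviations from mean: 4.5714, -1.4286, -2.4286, 6.5714, -3.4286, 3.5714, -7.4286
Σ(z_t−z̄)(z_{t+3}−z̄) = (30.0408) + (4.8980) + (-8.6735) + (-48.8163) = -22.5510
Denominator Σ(z_t−z̄)² = 151.7143
r_3 = -22.5510 / 151.7143 = -0.149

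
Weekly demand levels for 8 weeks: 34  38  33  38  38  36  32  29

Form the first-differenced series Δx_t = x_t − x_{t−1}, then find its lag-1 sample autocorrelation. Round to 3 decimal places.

-0.326

First differences Δx: 4, -5, 5, 0, -2, -4, -3
Mean of differences = -0.7143
Numerator Σ(Δx_t−Δx̄)(Δx_{t+1}−Δx̄) = -29.7959
Denominator Σ(Δx_t−Δx̄)² = 91.4286
r_1(Δx) = -29.7959 / 91.4286 = -0.326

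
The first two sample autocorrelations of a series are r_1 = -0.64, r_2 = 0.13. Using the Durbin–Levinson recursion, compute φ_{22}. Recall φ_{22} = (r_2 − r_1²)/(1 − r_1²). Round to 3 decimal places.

φ_{22} = (r_2 − r_1²) / (1 − r_1²)
r_1² = (-0.64)² = 0.4096
Numerator = 0.13 − 0.4096 = -0.2796; denominator = 1 − 0.4096 = 0.5904
φ_{22} = -0.2796 / 0.5904 = -0.474

-0.474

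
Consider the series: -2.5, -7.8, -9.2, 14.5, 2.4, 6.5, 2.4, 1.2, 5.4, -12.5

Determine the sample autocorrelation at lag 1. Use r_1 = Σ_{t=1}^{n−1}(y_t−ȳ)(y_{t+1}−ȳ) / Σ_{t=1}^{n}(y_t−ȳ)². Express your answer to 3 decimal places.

Mean ȳ = (-2.5 − 7.8 − 9.2 + 14.5 + 2.4 + 6.5 + 2.4 + 1.2 + 5.4 − 12.5)/10 = 0.0400
Numerator Σ_{t=1}^{9}(y_t−ȳ)(y_{t+1}−ȳ) = -34.8976
Denominator Σ(y_t−ȳ)² = 602.5840
r_1 = -34.8976 / 602.5840 = -0.058

-0.058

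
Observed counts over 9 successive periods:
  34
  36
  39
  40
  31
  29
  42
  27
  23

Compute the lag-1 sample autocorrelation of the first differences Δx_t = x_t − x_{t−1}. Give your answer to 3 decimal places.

-0.318

First differences Δx: 2, 3, 1, -9, -2, 13, -15, -4
Mean of differences = -1.3750
Numerator Σ(Δx_t−Δx̄)(Δx_{t+1}−Δx̄) = -157.2656
Denominator Σ(Δx_t−Δx̄)² = 493.8750
r_1(Δx) = -157.2656 / 493.8750 = -0.318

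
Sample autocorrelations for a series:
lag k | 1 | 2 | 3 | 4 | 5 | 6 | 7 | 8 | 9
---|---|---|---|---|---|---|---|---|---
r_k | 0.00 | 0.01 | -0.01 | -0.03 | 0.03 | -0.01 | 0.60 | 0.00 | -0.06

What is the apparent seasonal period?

7

The largest autocorrelation is r_7 = 0.60; the remaining lags stay at or below 0.03.
The dominant spike at lag 7 indicates a seasonal period of 7.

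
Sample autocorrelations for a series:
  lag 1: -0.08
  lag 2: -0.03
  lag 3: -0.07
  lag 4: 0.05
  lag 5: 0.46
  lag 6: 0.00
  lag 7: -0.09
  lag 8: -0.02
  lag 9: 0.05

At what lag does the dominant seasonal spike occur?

5

The largest autocorrelation is r_5 = 0.46; the remaining lags stay at or below 0.05.
The dominant spike at lag 5 indicates a seasonal period of 5.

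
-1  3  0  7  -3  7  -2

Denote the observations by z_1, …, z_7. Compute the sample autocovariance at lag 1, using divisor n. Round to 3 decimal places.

Mean z̄ = (-1 + 3 + 0 + 7 − 3 + 7 − 2)/7 = 1.5714
Σ_{t=1}^{6}(z_t−z̄)(z_{t+1}−z̄) = -83.4694
γ_1 = -83.4694 / 7 = -11.924

-11.924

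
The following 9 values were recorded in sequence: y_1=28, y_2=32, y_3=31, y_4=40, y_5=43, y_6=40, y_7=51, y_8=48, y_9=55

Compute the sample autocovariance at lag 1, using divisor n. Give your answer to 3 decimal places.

Mean ȳ = (28 + 32 + 31 + 40 + 43 + 40 + 51 + 48 + 55)/9 = 40.8889
Σ_{t=1}^{8}(y_t−ȳ)(y_{t+1}−ȳ) = 370.7654
γ_1 = 370.7654 / 9 = 41.196

41.196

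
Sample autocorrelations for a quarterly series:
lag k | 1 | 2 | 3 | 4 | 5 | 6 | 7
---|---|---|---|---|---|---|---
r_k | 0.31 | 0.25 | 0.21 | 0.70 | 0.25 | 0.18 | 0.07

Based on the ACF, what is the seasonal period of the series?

The largest autocorrelation is r_4 = 0.70; the remaining lags stay at or below 0.31. The elevated value at lag 1 (0.31), dropping to 0.25 at lag 2, reflects decaying short-term dependence rather than seasonality.
The dominant spike at lag 4 indicates a seasonal period of 4.

4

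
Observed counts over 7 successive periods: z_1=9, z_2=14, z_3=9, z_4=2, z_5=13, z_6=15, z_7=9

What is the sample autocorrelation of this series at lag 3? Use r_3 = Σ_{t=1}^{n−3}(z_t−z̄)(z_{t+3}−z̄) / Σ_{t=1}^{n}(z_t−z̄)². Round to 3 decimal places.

0.206

Mean z̄ = (9 + 14 + 9 + 2 + 13 + 15 + 9)/7 = 10.1429
Σ(z_t−z̄)(z_{t+3}−z̄) = (9.3061) + (11.0204) + (-5.5510) + (9.3061) = 24.0816
Denominator Σ(z_t−z̄)² = 116.8571
r_3 = 24.0816 / 116.8571 = 0.206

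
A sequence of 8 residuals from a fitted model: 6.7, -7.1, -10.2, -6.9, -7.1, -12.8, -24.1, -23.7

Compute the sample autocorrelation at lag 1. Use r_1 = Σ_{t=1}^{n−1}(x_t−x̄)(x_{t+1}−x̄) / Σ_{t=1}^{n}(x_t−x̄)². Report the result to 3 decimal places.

Mean x̄ = (6.7 − 7.1 − 10.2 − 6.9 − 7.1 − 12.8 − 24.1 − 23.7)/8 = -10.6500
Σ(x_t−x̄)(x_{t+1}−x̄) = (61.5925) + (1.5975) + (1.6875) + (13.3125) + (-7.6325) + (28.9175) + (175.5225) = 274.9975
Denominator Σ(x_t−x̄)² = 696.3200
r_1 = 274.9975 / 696.3200 = 0.395

0.395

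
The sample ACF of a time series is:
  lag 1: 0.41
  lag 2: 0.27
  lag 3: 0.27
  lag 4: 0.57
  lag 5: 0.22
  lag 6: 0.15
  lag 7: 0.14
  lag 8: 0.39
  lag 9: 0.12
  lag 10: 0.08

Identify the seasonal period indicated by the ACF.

4

The largest autocorrelation is r_4 = 0.57; the remaining lags stay at or below 0.41. The elevated value at lag 1 (0.41), dropping to 0.27 at lag 2, reflects decaying short-term dependence rather than seasonality.
The dominant spike at lag 4 indicates a seasonal period of 4.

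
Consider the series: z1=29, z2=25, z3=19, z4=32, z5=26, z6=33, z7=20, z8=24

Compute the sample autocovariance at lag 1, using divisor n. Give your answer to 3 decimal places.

Mean z̄ = (29 + 25 + 19 + 32 + 26 + 33 + 20 + 24)/8 = 26.0000
Deviations: 3.0000, -1.0000, -7.0000, 6.0000, 0.0000, 7.0000, -6.0000, -2.0000
Σ_{t=1}^{7}(z_t−z̄)(z_{t+1}−z̄) = -68.0000
γ_1 = -68.0000 / 8 = -8.500

-8.500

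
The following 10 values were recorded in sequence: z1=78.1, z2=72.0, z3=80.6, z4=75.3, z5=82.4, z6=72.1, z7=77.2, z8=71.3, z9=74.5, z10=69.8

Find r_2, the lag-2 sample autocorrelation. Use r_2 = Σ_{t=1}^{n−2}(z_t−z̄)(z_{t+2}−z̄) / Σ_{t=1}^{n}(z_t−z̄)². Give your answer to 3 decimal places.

0.627

Mean z̄ = (78.1 + 72.0 + 80.6 + 75.3 + 82.4 + 72.1 + 77.2 + 71.3 + 74.5 + 69.8)/10 = 75.3300
Numerator Σ_{t=1}^{8}(z_t−z̄)(z_{t+2}−z̄) = 99.0252
Denominator Σ(z_t−z̄)² = 157.9610
r_2 = 99.0252 / 157.9610 = 0.627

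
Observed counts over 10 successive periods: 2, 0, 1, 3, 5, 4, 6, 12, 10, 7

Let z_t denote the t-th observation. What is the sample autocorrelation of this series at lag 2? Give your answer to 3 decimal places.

0.269

Mean z̄ = (2 + 0 + 1 + 3 + 5 + 4 + 6 + 12 + 10 + 7)/10 = 5.0000
Numerator Σ_{t=1}^{8}(z_t−z̄)(z_{t+2}−z̄) = 36.0000
Denominator Σ(z_t−z̄)² = 134.0000
r_2 = 36.0000 / 134.0000 = 0.269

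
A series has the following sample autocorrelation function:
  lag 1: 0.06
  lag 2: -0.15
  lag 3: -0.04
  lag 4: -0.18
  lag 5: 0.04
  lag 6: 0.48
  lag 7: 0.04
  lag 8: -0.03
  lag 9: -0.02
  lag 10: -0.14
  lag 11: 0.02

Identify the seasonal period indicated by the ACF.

6

The largest autocorrelation is r_6 = 0.48; the remaining lags stay at or below 0.06.
The dominant spike at lag 6 indicates a seasonal period of 6.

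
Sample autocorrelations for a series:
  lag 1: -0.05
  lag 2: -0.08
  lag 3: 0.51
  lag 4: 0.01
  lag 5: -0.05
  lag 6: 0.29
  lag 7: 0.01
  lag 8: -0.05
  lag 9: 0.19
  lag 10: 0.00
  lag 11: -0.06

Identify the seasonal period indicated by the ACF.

The largest autocorrelation is r_3 = 0.51, with weaker echoes at lags 6 (0.29) and 9 (0.19); the remaining lags stay at or below 0.01.
The dominant spike at lag 3 indicates a seasonal period of 3.

3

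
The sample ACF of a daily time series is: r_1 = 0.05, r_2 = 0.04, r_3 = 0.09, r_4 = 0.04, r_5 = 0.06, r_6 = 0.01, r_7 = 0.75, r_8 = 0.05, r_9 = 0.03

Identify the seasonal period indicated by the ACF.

The largest autocorrelation is r_7 = 0.75; the remaining lags stay at or below 0.09.
The dominant spike at lag 7 indicates a seasonal period of 7.

7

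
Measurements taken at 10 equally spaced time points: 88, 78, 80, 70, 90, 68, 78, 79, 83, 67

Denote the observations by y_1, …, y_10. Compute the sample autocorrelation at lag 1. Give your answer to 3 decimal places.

Mean ȳ = (88 + 78 + 80 + 70 + 90 + 68 + 78 + 79 + 83 + 67)/10 = 78.1000
Numerator Σ_{t=1}^{9}(y_t−ȳ)(y_{t+1}−ȳ) = -282.2100
Denominator Σ(y_t−ȳ)² = 558.9000
r_1 = -282.2100 / 558.9000 = -0.505

-0.505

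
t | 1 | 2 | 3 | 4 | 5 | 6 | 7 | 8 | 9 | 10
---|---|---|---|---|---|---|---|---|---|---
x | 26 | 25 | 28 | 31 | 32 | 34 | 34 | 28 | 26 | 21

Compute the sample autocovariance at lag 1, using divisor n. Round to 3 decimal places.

8.475

Mean x̄ = (26 + 25 + 28 + 31 + 32 + 34 + 34 + 28 + 26 + 21)/10 = 28.5000
Σ_{t=1}^{9}(x_t−x̄)(x_{t+1}−x̄) = 84.7500
γ_1 = 84.7500 / 10 = 8.475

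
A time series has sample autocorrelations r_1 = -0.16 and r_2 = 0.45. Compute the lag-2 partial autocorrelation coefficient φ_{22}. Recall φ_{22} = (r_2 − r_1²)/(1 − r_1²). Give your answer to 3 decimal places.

0.436

φ_{22} = (r_2 − r_1²) / (1 − r_1²)
r_1² = (-0.16)² = 0.0256
Numerator = 0.45 − 0.0256 = 0.4244; denominator = 1 − 0.0256 = 0.9744
φ_{22} = 0.4244 / 0.9744 = 0.436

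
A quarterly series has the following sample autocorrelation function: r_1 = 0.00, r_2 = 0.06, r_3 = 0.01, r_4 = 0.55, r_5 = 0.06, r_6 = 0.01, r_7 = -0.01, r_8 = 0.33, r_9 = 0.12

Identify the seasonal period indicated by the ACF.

4

The largest autocorrelation is r_4 = 0.55, with a weaker echo at lag 8 (0.33); the remaining lags stay at or below 0.12.
The dominant spike at lag 4 indicates a seasonal period of 4.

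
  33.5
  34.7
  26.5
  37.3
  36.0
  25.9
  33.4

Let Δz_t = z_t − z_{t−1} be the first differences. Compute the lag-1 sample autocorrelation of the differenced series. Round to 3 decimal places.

-0.507

First differences Δz: 1.2, -8.2, 10.8, -1.3, -10.1, 7.5
Mean of differences = -0.0167
Numerator Σ(Δz_t−Δz̄)(Δz_{t+1}−Δz̄) = -175.2069
Denominator Σ(Δz_t−Δz̄)² = 345.2683
r_1(Δz) = -175.2069 / 345.2683 = -0.507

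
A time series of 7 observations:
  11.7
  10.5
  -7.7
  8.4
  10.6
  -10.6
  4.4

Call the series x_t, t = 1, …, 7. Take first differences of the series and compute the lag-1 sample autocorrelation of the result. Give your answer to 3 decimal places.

First differences Δx: -1.2, -18.2, 16.1, 2.2, -21.2, 15.0
Mean of differences = -1.2167
Numerator Σ(Δx_t−Δx̄)(Δx_{t+1}−Δx̄) = -627.5519
Denominator Σ(Δx_t−Δx̄)² = 1262.2883
r_1(Δx) = -627.5519 / 1262.2883 = -0.497

-0.497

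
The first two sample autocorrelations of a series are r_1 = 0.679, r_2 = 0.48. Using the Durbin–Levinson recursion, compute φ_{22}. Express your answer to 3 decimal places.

0.035

φ_{22} = (r_2 − r_1²) / (1 − r_1²)
r_1² = (0.679)² = 0.461041
Numerator = 0.48 − 0.4610 = 0.0190; denominator = 1 − 0.4610 = 0.5390
φ_{22} = 0.0190 / 0.5390 = 0.035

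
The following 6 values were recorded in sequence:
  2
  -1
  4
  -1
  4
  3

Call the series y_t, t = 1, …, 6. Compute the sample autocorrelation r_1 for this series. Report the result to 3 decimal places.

Mean ȳ = (2 − 1 + 4 − 1 + 4 + 3)/6 = 1.8333
Deviations from mean: 0.1667, -2.8333, 2.1667, -2.8333, 2.1667, 1.1667
Numerator Σ_{t=1}^{5}(y_t−ȳ)(y_{t+1}−ȳ) = -16.3611
Denominator Σ(y_t−ȳ)² = 26.8333
r_1 = -16.3611 / 26.8333 = -0.610

-0.610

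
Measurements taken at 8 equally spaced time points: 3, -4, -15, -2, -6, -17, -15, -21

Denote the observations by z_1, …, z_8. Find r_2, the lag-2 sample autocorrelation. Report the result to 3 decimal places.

Mean z̄ = (3 − 4 − 15 − 2 − 6 − 17 − 15 − 21)/8 = -9.6250
Deviations from mean: 12.6250, 5.6250, -5.3750, 7.6250, 3.6250, -7.3750, -5.3750, -11.3750
Σ(z_t−z̄)(z_{t+2}−z̄) = (-67.8594) + (42.8906) + (-19.4844) + (-56.2344) + (-19.4844) + (83.8906) = -36.2813
Denominator Σ(z_t−z̄)² = 503.8750
r_2 = -36.2813 / 503.8750 = -0.072

-0.072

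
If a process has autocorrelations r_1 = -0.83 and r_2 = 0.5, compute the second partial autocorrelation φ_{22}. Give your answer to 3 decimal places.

φ_{22} = (r_2 − r_1²) / (1 − r_1²)
r_1² = (-0.83)² = 0.6889
Numerator = 0.5 − 0.6889 = -0.1889; denominator = 1 − 0.6889 = 0.3111
φ_{22} = -0.1889 / 0.3111 = -0.607

-0.607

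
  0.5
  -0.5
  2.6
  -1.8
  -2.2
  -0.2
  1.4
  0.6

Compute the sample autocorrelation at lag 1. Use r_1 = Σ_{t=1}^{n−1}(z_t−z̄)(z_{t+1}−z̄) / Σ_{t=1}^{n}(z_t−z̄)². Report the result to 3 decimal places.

Mean z̄ = (0.5 − 0.5 + 2.6 − 1.8 − 2.2 − 0.2 + 1.4 + 0.6)/8 = 0.0500
Deviations from mean: 0.4500, -0.5500, 2.5500, -1.8500, -2.2500, -0.2500, 1.3500, 0.5500
Numerator Σ_{t=1}^{7}(z_t−z̄)(z_{t+1}−z̄) = -1.2375
Denominator Σ(z_t−z̄)² = 17.6800
r_1 = -1.2375 / 17.6800 = -0.070

-0.070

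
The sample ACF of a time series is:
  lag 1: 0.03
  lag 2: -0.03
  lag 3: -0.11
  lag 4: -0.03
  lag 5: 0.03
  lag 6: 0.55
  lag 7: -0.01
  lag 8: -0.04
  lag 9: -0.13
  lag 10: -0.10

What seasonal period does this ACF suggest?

6

The largest autocorrelation is r_6 = 0.55; the remaining lags stay at or below 0.03.
The dominant spike at lag 6 indicates a seasonal period of 6.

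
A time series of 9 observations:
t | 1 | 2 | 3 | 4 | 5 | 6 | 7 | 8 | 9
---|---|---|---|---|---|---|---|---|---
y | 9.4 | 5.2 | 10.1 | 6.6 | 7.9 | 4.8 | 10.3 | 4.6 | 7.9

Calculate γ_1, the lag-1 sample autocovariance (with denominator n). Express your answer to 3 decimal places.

-3.468

Mean ȳ = (9.4 + 5.2 + 10.1 + 6.6 + 7.9 + 4.8 + 10.3 + 4.6 + 7.9)/9 = 7.4222
Σ_{t=1}^{8}(y_t−ȳ)(y_{t+1}−ȳ) = -31.2094
γ_1 = -31.2094 / 9 = -3.468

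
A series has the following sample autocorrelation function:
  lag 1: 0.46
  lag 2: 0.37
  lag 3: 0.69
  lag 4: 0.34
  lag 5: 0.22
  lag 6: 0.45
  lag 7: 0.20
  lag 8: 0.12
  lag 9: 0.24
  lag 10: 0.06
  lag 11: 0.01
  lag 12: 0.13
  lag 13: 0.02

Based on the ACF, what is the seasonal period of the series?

The largest autocorrelation is r_3 = 0.69; the remaining lags stay at or below 0.46. The elevated value at lag 1 (0.46), dropping to 0.37 at lag 2, reflects decaying short-term dependence rather than seasonality.
The dominant spike at lag 3 indicates a seasonal period of 3.

3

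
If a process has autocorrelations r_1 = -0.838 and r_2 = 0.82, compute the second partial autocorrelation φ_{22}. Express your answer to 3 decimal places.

φ_{22} = (r_2 − r_1²) / (1 − r_1²)
r_1² = (-0.838)² = 0.702244
Numerator = 0.82 − 0.7022 = 0.1178; denominator = 1 − 0.7022 = 0.2978
φ_{22} = 0.1178 / 0.2978 = 0.395

0.395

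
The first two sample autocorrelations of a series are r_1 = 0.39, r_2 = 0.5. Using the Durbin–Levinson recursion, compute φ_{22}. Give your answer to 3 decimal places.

φ_{22} = (r_2 − r_1²) / (1 − r_1²)
r_1² = (0.39)² = 0.1521
Numerator = 0.5 − 0.1521 = 0.3479; denominator = 1 − 0.1521 = 0.8479
φ_{22} = 0.3479 / 0.8479 = 0.410

0.410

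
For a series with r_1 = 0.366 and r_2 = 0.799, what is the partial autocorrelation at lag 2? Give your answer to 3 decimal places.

0.768

φ_{22} = (r_2 − r_1²) / (1 − r_1²)
r_1² = (0.366)² = 0.133956
Numerator = 0.799 − 0.1340 = 0.6650; denominator = 1 − 0.1340 = 0.8660
φ_{22} = 0.6650 / 0.8660 = 0.768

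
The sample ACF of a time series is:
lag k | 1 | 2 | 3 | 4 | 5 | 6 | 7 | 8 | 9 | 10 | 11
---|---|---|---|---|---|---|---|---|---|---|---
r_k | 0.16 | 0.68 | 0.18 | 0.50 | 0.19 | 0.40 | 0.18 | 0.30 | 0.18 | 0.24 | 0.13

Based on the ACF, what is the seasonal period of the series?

2

The largest autocorrelation is r_2 = 0.68, with weaker echoes at lags 4 (0.50), 6 (0.40), 8 (0.30) and 10 (0.24); the remaining lags stay at or below 0.19.
The dominant spike at lag 2 indicates a seasonal period of 2.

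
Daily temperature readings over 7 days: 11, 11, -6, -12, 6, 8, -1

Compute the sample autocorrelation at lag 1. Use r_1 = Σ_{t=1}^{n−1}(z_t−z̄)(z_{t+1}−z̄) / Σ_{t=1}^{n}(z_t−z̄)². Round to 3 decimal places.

Mean z̄ = (11 + 11 − 6 − 12 + 6 + 8 − 1)/7 = 2.4286
Deviations from mean: 8.5714, 8.5714, -8.4286, -14.4286, 3.5714, 5.5714, -3.4286
Numerator Σ_{t=1}^{6}(z_t−z̄)(z_{t+1}−z̄) = 72.1020
Denominator Σ(z_t−z̄)² = 481.7143
r_1 = 72.1020 / 481.7143 = 0.150

0.150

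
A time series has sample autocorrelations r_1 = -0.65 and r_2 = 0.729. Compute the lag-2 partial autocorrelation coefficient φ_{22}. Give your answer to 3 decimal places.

0.531

φ_{22} = (r_2 − r_1²) / (1 − r_1²)
r_1² = (-0.65)² = 0.4225
Numerator = 0.729 − 0.4225 = 0.3065; denominator = 1 − 0.4225 = 0.5775
φ_{22} = 0.3065 / 0.5775 = 0.531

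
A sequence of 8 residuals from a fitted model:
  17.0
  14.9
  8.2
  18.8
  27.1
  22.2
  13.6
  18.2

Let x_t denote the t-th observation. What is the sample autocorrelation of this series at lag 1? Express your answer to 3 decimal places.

0.222

Mean x̄ = (17.0 + 14.9 + 8.2 + 18.8 + 27.1 + 22.2 + 13.6 + 18.2)/8 = 17.5000
Deviations from mean: -0.5000, -2.6000, -9.3000, 1.3000, 9.6000, 4.7000, -3.9000, 0.7000
Σ(x_t−x̄)(x_{t+1}−x̄) = (1.3000) + (24.1800) + (-12.0900) + (12.4800) + (45.1200) + (-18.3300) + (-2.7300) = 49.9300
Denominator Σ(x_t−x̄)² = 225.1400
r_1 = 49.9300 / 225.1400 = 0.222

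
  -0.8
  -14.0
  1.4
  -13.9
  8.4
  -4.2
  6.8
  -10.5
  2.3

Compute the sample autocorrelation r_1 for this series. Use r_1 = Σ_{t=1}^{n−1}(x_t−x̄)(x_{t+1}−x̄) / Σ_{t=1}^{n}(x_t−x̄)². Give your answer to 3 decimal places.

Mean x̄ = (-0.8 − 14.0 + 1.4 − 13.9 + 8.4 − 4.2 + 6.8 − 10.5 + 2.3)/9 = -2.7222
Numerator Σ_{t=1}^{8}(x_t−x̄)(x_{t+1}−x̄) = -382.1983
Denominator Σ(x_t−x̄)² = 575.0956
r_1 = -382.1983 / 575.0956 = -0.665

-0.665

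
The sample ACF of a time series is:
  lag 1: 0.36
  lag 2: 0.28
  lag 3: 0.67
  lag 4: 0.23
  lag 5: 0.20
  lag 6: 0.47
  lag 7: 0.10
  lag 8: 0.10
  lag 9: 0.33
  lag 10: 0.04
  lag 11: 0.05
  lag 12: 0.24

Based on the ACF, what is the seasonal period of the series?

3

The largest autocorrelation is r_3 = 0.67, with a weaker echo at lag 6 (0.47); the remaining lags stay at or below 0.36. The elevated value at lag 1 (0.36), dropping to 0.28 at lag 2, reflects decaying short-term dependence rather than seasonality.
The dominant spike at lag 3 indicates a seasonal period of 3.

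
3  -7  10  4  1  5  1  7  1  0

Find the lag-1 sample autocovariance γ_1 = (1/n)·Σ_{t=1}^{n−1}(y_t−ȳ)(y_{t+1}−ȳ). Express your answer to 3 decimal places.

Mean ȳ = (3 − 7 + 10 + 4 + 1 + 5 + 1 + 7 + 1 + 0)/10 = 2.5000
Σ_{t=1}^{9}(y_t−ȳ)(y_{t+1}−ȳ) = -84.2500
γ_1 = -84.2500 / 10 = -8.425

-8.425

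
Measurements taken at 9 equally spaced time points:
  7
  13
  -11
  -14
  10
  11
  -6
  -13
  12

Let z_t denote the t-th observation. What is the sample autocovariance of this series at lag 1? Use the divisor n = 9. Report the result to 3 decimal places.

-7.000

Mean z̄ = (7 + 13 − 11 − 14 + 10 + 11 − 6 − 13 + 12)/9 = 1.0000
Σ_{t=1}^{8}(z_t−z̄)(z_{t+1}−z̄) = -63.0000
γ_1 = -63.0000 / 9 = -7.000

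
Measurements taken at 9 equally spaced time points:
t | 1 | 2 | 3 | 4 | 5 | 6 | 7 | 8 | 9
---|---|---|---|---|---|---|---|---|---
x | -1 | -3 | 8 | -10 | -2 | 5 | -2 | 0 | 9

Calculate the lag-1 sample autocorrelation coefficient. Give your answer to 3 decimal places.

-0.347

Mean x̄ = (-1 − 3 + 8 − 10 − 2 + 5 − 2 + 0 + 9)/9 = 0.4444
Numerator Σ_{t=1}^{8}(x_t−x̄)(x_{t+1}−x̄) = -99.4198
Denominator Σ(x_t−x̄)² = 286.2222
r_1 = -99.4198 / 286.2222 = -0.347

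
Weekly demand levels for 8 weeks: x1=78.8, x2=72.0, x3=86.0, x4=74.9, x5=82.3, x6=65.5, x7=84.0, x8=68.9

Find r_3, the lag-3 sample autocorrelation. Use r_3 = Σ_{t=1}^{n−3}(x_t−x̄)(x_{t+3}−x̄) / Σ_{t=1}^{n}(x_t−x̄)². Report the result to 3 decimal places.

-0.492

Mean x̄ = (78.8 + 72.0 + 86.0 + 74.9 + 82.3 + 65.5 + 84.0 + 68.9)/8 = 76.5500
Deviations from mean: 2.2500, -4.5500, 9.4500, -1.6500, 5.7500, -11.0500, 7.4500, -7.6500
Σ(x_t−x̄)(x_{t+3}−x̄) = (-3.7125) + (-26.1625) + (-104.4225) + (-12.2925) + (-43.9875) = -190.5775
Denominator Σ(x_t−x̄)² = 386.9800
r_3 = -190.5775 / 386.9800 = -0.492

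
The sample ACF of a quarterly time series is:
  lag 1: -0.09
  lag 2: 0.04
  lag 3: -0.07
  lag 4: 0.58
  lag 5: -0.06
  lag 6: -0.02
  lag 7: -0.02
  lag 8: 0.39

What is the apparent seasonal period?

The largest autocorrelation is r_4 = 0.58, with a weaker echo at lag 8 (0.39); the remaining lags stay at or below 0.04.
The dominant spike at lag 4 indicates a seasonal period of 4.

4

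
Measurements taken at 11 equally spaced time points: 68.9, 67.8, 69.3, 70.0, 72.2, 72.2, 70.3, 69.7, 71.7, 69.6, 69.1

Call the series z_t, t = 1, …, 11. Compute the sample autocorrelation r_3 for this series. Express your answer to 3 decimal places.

-0.173

Mean z̄ = (68.9 + 67.8 + 69.3 + 70.0 + 72.2 + 72.2 + 70.3 + 69.7 + 71.7 + 69.6 + 69.1)/11 = 70.0727
Numerator Σ_{t=1}^{8}(z_t−z̄)(z_{t+3}−z̄) = -3.4859
Denominator Σ(z_t−z̄)² = 20.2018
r_3 = -3.4859 / 20.2018 = -0.173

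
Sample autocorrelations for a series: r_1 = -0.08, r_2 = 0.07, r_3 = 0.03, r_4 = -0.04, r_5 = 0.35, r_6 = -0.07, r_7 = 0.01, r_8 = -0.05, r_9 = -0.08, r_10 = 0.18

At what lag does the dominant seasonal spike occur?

5

The largest autocorrelation is r_5 = 0.35, with a weaker echo at lag 10 (0.18); the remaining lags stay at or below 0.07.
The dominant spike at lag 5 indicates a seasonal period of 5.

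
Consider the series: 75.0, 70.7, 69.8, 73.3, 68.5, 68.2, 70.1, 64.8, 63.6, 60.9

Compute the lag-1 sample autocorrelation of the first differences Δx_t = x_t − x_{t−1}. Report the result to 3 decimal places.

First differences Δx: -4.3, -0.9, 3.5, -4.8, -0.3, 1.9, -5.3, -1.2, -2.7
Mean of differences = -1.5667
Numerator Σ(Δx_t−Δx̄)(Δx_{t+1}−Δx̄) = -29.2578
Denominator Σ(Δx_t−Δx̄)² = 73.0200
r_1(Δx) = -29.2578 / 73.0200 = -0.401

-0.401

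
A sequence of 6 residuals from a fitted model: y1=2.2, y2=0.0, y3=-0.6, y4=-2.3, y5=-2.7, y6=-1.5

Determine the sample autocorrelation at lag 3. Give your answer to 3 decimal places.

Mean ȳ = (2.2 + 0.0 − 0.6 − 2.3 − 2.7 − 1.5)/6 = -0.8167
Deviations from mean: 3.0167, 0.8167, 0.2167, -1.4833, -1.8833, -0.6833
Σ(y_t−ȳ)(y_{t+3}−ȳ) = (-4.4747) + (-1.5381) + (-0.1481) = -6.1608
Denominator Σ(y_t−ȳ)² = 16.0283
r_3 = -6.1608 / 16.0283 = -0.384

-0.384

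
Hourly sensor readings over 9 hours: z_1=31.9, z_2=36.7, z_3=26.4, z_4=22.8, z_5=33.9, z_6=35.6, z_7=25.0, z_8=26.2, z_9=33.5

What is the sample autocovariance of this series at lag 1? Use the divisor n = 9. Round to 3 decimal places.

Mean z̄ = (31.9 + 36.7 + 26.4 + 22.8 + 33.9 + 35.6 + 25.0 + 26.2 + 33.5)/9 = 30.2222
Σ_{t=1}^{8}(z_t−z̄)(z_{t+1}−z̄) = -13.3038
γ_1 = -13.3038 / 9 = -1.478

-1.478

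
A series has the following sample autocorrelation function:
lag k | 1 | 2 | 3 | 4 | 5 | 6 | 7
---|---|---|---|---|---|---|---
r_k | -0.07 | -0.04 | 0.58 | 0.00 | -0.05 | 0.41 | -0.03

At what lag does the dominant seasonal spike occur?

The largest autocorrelation is r_3 = 0.58, with a weaker echo at lag 6 (0.41); the remaining lags stay at or below 0.00.
The dominant spike at lag 3 indicates a seasonal period of 3.

3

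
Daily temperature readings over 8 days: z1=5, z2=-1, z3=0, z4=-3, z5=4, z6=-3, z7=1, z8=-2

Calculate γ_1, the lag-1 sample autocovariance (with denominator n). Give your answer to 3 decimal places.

-4.221

Mean z̄ = (5 − 1 + 0 − 3 + 4 − 3 + 1 − 2)/8 = 0.1250
Σ_{t=1}^{7}(z_t−z̄)(z_{t+1}−z̄) = -33.7656
γ_1 = -33.7656 / 8 = -4.221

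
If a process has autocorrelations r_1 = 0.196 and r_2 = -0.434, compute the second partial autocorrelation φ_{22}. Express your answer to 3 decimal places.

-0.491

φ_{22} = (r_2 − r_1²) / (1 − r_1²)
r_1² = (0.196)² = 0.038416
Numerator = -0.434 − 0.0384 = -0.4724; denominator = 1 − 0.0384 = 0.9616
φ_{22} = -0.4724 / 0.9616 = -0.491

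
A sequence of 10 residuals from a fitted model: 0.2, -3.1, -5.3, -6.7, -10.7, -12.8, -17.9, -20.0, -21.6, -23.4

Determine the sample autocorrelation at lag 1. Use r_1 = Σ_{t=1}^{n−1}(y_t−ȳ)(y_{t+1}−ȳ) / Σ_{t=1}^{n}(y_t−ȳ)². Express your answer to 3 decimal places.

Mean ȳ = (0.2 − 3.1 − 5.3 − 6.7 − 10.7 − 12.8 − 17.9 − 20.0 − 21.6 − 23.4)/10 = -12.1300
Numerator Σ_{t=1}^{9}(y_t−ȳ)(y_{t+1}−ȳ) = 447.4401
Denominator Σ(y_t−ȳ)² = 624.1210
r_1 = 447.4401 / 624.1210 = 0.717

0.717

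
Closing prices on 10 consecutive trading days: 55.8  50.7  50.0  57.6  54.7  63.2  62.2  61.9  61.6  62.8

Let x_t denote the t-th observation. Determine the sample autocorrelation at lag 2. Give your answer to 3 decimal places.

Mean x̄ = (55.8 + 50.7 + 50.0 + 57.6 + 54.7 + 63.2 + 62.2 + 61.9 + 61.6 + 62.8)/10 = 58.0500
Numerator Σ_{t=1}^{8}(x_t−x̄)(x_{t+2}−x̄) = 85.0150
Denominator Σ(x_t−x̄)² = 229.0450
r_2 = 85.0150 / 229.0450 = 0.371

0.371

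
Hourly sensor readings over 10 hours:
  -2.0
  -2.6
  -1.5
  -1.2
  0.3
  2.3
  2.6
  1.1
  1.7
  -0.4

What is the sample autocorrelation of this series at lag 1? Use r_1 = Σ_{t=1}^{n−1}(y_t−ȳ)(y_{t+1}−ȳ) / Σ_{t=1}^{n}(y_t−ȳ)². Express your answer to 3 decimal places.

0.687

Mean ȳ = (-2.0 − 2.6 − 1.5 − 1.2 + 0.3 + 2.3 + 2.6 + 1.1 + 1.7 − 0.4)/10 = 0.0300
Numerator Σ_{t=1}^{9}(y_t−ȳ)(y_{t+1}−ȳ) = 21.1781
Denominator Σ(y_t−ȳ)² = 30.8410
r_1 = 21.1781 / 30.8410 = 0.687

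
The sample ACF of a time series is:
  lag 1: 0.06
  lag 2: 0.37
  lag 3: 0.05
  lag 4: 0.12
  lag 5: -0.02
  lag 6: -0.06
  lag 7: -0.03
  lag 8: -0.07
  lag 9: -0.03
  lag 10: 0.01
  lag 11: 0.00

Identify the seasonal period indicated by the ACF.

The largest autocorrelation is r_2 = 0.37; the remaining lags stay at or below 0.12.
The dominant spike at lag 2 indicates a seasonal period of 2.

2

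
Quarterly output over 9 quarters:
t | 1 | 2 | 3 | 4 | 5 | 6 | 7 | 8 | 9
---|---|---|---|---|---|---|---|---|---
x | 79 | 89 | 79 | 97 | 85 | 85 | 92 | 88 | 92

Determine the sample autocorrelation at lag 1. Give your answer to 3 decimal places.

-0.449

Mean x̄ = (79 + 89 + 79 + 97 + 85 + 85 + 92 + 88 + 92)/9 = 87.3333
Numerator Σ_{t=1}^{8}(x_t−x̄)(x_{t+1}−x̄) = -130.1111
Denominator Σ(x_t−x̄)² = 290.0000
r_1 = -130.1111 / 290.0000 = -0.449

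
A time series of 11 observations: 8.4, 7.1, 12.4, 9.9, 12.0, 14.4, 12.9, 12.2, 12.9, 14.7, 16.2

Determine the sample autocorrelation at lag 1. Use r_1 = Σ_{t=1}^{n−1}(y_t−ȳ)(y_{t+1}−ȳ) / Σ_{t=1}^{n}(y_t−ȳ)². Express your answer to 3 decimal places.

0.421

Mean ȳ = (8.4 + 7.1 + 12.4 + 9.9 + 12.0 + 14.4 + 12.9 + 12.2 + 12.9 + 14.7 + 16.2)/11 = 12.1000
Numerator Σ_{t=1}^{10}(y_t−ȳ)(y_{t+1}−ȳ) = 31.0700
Denominator Σ(y_t−ȳ)² = 73.7800
r_1 = 31.0700 / 73.7800 = 0.421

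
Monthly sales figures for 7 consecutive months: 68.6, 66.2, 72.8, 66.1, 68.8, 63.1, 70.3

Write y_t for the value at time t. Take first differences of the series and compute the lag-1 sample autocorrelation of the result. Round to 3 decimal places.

-0.722

First differences Δy: -2.4, 6.6, -6.7, 2.7, -5.7, 7.2
Mean of differences = 0.2833
Numerator Σ(Δy_t−Δȳ)(Δy_{t+1}−Δȳ) = -133.7819
Denominator Σ(Δy_t−Δȳ)² = 185.3483
r_1(Δy) = -133.7819 / 185.3483 = -0.722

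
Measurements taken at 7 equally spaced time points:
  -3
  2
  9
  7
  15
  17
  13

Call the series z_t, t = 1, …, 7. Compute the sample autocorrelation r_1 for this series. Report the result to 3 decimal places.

Mean z̄ = (-3 + 2 + 9 + 7 + 15 + 17 + 13)/7 = 8.5714
Deviations from mean: -11.5714, -6.5714, 0.4286, -1.5714, 6.4286, 8.4286, 4.4286
Numerator Σ_{t=1}^{6}(z_t−z̄)(z_{t+1}−z̄) = 153.9592
Denominator Σ(z_t−z̄)² = 311.7143
r_1 = 153.9592 / 311.7143 = 0.494

0.494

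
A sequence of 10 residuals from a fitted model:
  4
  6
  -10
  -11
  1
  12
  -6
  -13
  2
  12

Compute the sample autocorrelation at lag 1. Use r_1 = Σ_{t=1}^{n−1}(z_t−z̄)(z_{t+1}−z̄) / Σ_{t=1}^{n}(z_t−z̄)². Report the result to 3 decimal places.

Mean z̄ = (4 + 6 − 10 − 11 + 1 + 12 − 6 − 13 + 2 + 12)/10 = -0.3000
Numerator Σ_{t=1}^{9}(z_t−z̄)(z_{t+1}−z̄) = 73.2100
Denominator Σ(z_t−z̄)² = 770.1000
r_1 = 73.2100 / 770.1000 = 0.095

0.095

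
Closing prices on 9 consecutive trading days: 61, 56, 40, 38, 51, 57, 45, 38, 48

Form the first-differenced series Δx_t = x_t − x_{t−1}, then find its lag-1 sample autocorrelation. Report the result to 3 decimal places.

First differences Δx: -5, -16, -2, 13, 6, -12, -7, 10
Mean of differences = -1.6250
Numerator Σ(Δx_t−Δx̄)(Δx_{t+1}−Δx̄) = 74.1094
Denominator Σ(Δx_t−Δx̄)² = 761.8750
r_1(Δx) = 74.1094 / 761.8750 = 0.097

0.097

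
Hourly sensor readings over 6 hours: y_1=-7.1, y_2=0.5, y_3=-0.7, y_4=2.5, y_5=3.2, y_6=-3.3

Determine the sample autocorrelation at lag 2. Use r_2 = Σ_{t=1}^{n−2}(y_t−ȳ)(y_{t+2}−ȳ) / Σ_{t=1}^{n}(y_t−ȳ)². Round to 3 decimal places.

Mean ȳ = (-7.1 + 0.5 − 0.7 + 2.5 + 3.2 − 3.3)/6 = -0.8167
Σ(y_t−ȳ)(y_{t+2}−ȳ) = (-0.7331) + (4.3669) + (0.4686) + (-8.2364) = -4.1339
Denominator Σ(y_t−ȳ)² = 74.5283
r_2 = -4.1339 / 74.5283 = -0.055

-0.055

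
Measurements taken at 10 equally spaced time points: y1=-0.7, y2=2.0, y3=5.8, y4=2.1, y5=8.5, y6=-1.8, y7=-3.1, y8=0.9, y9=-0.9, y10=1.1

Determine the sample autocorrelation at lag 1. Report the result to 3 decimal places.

Mean ȳ = (-0.7 + 2.0 + 5.8 + 2.1 + 8.5 − 1.8 − 3.1 + 0.9 − 0.9 + 1.1)/10 = 1.3900
Numerator Σ_{t=1}^{9}(y_t−ȳ)(y_{t+1}−ȳ) = 5.2229
Denominator Σ(y_t−ȳ)² = 111.1490
r_1 = 5.2229 / 111.1490 = 0.047

0.047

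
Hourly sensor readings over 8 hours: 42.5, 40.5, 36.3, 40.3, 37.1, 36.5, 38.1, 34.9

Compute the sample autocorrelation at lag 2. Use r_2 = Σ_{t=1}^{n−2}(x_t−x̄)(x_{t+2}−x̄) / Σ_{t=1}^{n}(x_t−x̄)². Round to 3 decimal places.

0.023

Mean x̄ = (42.5 + 40.5 + 36.3 + 40.3 + 37.1 + 36.5 + 38.1 + 34.9)/8 = 38.2750
Deviations from mean: 4.2250, 2.2250, -1.9750, 2.0250, -1.1750, -1.7750, -0.1750, -3.3750
Σ(x_t−x̄)(x_{t+2}−x̄) = (-8.3444) + (4.5056) + (2.3206) + (-3.5944) + (0.2056) + (5.9906) = 1.0838
Denominator Σ(x_t−x̄)² = 46.7550
r_2 = 1.0838 / 46.7550 = 0.023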